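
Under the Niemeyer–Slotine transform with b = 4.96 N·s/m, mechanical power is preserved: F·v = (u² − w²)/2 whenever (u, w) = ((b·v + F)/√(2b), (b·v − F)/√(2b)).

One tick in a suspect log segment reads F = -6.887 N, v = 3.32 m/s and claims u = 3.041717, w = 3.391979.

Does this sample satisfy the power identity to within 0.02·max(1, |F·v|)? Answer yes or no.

F·v = (-6.887)×3.32 = -22.864840 W.
(u² − w²)/2 = (9.252042 − 11.505522)/2 = -1.126740 W.
|Δ| = 21.738100;  2% of max(1, |F·v|) = 0.457297.

no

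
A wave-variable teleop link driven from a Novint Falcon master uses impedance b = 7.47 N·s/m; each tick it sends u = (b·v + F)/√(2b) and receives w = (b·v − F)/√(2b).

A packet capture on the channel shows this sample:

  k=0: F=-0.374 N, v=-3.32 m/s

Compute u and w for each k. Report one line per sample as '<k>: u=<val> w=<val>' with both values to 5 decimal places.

0: u=-6.51304 w=-6.31952

k=0: b·v=7.47×(-3.32)=-24.80040; √(2b)=3.86523; u=(-24.80040+(-0.374))/3.86523=-6.51304, w=(-24.80040−(-0.374))/3.86523=-6.31952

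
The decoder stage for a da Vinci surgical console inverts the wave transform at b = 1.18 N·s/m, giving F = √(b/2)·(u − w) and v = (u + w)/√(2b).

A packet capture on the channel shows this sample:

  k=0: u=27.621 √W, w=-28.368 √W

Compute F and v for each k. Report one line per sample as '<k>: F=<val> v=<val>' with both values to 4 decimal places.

k=0: u−w=55.9890, u+w=-0.7470; √(b/2)=0.7681, √(2b)=1.5362; F=0.7681×55.989=43.0060, v=-0.7470/1.5362=-0.4863

0: F=43.0060 v=-0.4863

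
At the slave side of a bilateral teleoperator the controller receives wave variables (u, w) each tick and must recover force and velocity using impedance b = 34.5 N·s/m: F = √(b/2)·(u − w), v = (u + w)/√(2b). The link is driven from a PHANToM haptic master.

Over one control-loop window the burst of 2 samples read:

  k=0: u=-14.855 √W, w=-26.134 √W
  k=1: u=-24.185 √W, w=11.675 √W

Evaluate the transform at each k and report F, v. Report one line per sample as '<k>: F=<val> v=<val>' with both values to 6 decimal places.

k=0: u−w=11.279000, u+w=-40.989000; √(b/2)=4.153312, √(2b)=8.306624; F=4.153312×11.279=46.845205, v=-40.989000/8.306624=-4.934496
k=1: u−w=-35.860000, u+w=-12.510000; √(b/2)=4.153312, √(2b)=8.306624; F=4.153312×(-35.86)=-148.937766, v=-12.510000/8.306624=-1.506027

0: F=46.845205 v=-4.934496
1: F=-148.937766 v=-1.506027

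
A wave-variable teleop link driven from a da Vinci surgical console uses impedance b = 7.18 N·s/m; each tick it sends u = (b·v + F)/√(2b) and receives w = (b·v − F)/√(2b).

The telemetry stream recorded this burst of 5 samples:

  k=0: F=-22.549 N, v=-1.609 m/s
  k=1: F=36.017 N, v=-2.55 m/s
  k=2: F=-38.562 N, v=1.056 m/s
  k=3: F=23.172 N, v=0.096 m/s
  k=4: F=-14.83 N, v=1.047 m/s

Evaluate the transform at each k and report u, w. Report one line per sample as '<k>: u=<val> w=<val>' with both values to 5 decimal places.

0: u=-8.99907 w=2.90183
1: u=4.67296 w=-14.33608
2: u=-8.17529 w=12.17696
3: u=6.29675 w=-5.93296
4: u=-1.92971 w=5.89727

k=0: b·v=7.18×(-1.609)=-11.55262; √(2b)=3.78946; u=(-11.55262+(-22.549))/3.78946=-8.99907, w=(-11.55262−(-22.549))/3.78946=2.90183
k=1: b·v=7.18×(-2.55)=-18.30900; √(2b)=3.78946; u=(-18.30900+36.017)/3.78946=4.67296, w=(-18.30900−36.017)/3.78946=-14.33608
k=2: b·v=7.18×1.056=7.58208; √(2b)=3.78946; u=(7.58208+(-38.562))/3.78946=-8.17529, w=(7.58208−(-38.562))/3.78946=12.17696
k=3: b·v=7.18×0.096=0.68928; √(2b)=3.78946; u=(0.68928+23.172)/3.78946=6.29675, w=(0.68928−23.172)/3.78946=-5.93296
k=4: b·v=7.18×1.047=7.51746; √(2b)=3.78946; u=(7.51746+(-14.83))/3.78946=-1.92971, w=(7.51746−(-14.83))/3.78946=5.89727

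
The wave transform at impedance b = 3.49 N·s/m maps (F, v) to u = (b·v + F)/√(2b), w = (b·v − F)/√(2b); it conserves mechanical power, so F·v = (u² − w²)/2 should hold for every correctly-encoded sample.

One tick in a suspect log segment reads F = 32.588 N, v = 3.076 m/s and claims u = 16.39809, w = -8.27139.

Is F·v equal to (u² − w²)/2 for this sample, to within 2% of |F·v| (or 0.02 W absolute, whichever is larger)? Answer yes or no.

F·v = 32.588×3.076 = 100.24069 W.
(u² − w²)/2 = (268.89736 − 68.41589)/2 = 100.24073 W.
|Δ| = 0.00004;  2% of max(1, |F·v|) = 2.00481.

yes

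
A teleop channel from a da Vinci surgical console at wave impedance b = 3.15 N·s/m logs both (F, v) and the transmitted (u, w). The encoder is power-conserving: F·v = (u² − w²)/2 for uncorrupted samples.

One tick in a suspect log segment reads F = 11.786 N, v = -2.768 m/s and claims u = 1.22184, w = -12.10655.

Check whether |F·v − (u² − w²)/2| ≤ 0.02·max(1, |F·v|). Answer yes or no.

F·v = 11.786×(-2.768) = -32.62365 W.
(u² − w²)/2 = (1.49289 − 146.56855)/2 = -72.53783 W.
|Δ| = 39.91418;  2% of max(1, |F·v|) = 0.65247.

no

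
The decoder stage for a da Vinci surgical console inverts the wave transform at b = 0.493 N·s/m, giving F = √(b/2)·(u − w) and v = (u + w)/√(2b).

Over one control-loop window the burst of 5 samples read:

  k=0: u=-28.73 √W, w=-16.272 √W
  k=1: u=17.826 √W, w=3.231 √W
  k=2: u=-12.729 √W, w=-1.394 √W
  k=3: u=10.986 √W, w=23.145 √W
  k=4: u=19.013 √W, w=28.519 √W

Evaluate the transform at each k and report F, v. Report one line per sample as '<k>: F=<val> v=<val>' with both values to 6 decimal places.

k=0: u−w=-12.458000, u+w=-45.002000; √(b/2)=0.496488, √(2b)=0.992975; F=0.496488×(-12.458)=-6.185243, v=-45.002000/0.992975=-45.320361
k=1: u−w=14.595000, u+w=21.057000; √(b/2)=0.496488, √(2b)=0.992975; F=0.496488×14.595=7.246237, v=21.057000/0.992975=21.205965
k=2: u−w=-11.335000, u+w=-14.123000; √(b/2)=0.496488, √(2b)=0.992975; F=0.496488×(-11.335)=-5.627688, v=-14.123000/0.992975=-14.222911
k=3: u−w=-12.159000, u+w=34.131000; √(b/2)=0.496488, √(2b)=0.992975; F=0.496488×(-12.159)=-6.036794, v=34.131000/0.992975=34.372455
k=4: u−w=-9.506000, u+w=47.532000; √(b/2)=0.496488, √(2b)=0.992975; F=0.496488×(-9.506)=-4.719612, v=47.532000/0.992975=47.868259

0: F=-6.185243 v=-45.320361
1: F=7.246237 v=21.205965
2: F=-5.627688 v=-14.222911
3: F=-6.036794 v=34.372455
4: F=-4.719612 v=47.868259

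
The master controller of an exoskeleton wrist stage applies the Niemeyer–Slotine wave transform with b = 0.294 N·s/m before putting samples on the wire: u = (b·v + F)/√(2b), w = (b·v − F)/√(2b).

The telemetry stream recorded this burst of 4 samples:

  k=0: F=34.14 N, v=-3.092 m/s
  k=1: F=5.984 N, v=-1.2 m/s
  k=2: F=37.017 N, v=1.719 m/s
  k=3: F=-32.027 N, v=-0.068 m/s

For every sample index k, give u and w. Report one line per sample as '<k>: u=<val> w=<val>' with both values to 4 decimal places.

k=0: b·v=0.294×(-3.092)=-0.9090; √(2b)=0.7668; u=(-0.9090+34.14)/0.7668=43.3365, w=(-0.9090−34.14)/0.7668=-45.7075
k=1: b·v=0.294×(-1.2)=-0.3528; √(2b)=0.7668; u=(-0.3528+5.984)/0.7668=7.3437, w=(-0.3528−5.984)/0.7668=-8.2638
k=2: b·v=0.294×1.719=0.5054; √(2b)=0.7668; u=(0.5054+37.017)/0.7668=48.9330, w=(0.5054−37.017)/0.7668=-47.6148
k=3: b·v=0.294×(-0.068)=-0.0200; √(2b)=0.7668; u=(-0.0200+(-32.027))/0.7668=-41.7925, w=(-0.0200−(-32.027))/0.7668=41.7404

0: u=43.3365 w=-45.7075
1: u=7.3437 w=-8.2638
2: u=48.9330 w=-47.6148
3: u=-41.7925 w=41.7404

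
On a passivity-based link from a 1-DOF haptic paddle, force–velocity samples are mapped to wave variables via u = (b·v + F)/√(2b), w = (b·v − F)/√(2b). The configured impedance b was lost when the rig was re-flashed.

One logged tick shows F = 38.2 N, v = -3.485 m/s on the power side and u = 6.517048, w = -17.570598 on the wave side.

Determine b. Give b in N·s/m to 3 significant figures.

b = 5.03 N·s/m

u + w = -11.053550;  u + w = √(2b)·v, so √(2b) = -11.053550/(-3.485) = 3.171750.
b = (√(2b))²/2 = 10.060000/2 = 5.030000.
(Check via u − w = 2F/√(2b): u − w = 24.087646, 2F/√(2b) = 24.087646.)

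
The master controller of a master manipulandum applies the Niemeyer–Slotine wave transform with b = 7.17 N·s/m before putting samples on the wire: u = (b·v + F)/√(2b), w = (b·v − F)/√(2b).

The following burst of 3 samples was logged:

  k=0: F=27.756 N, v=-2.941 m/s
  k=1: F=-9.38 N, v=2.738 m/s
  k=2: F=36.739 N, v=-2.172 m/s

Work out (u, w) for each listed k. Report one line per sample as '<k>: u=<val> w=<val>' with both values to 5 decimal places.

k=0: b·v=7.17×(-2.941)=-21.08697; √(2b)=3.78682; u=(-21.08697+27.756)/3.78682=1.76112, w=(-21.08697−27.756)/3.78682=-12.89815
k=1: b·v=7.17×2.738=19.63146; √(2b)=3.78682; u=(19.63146+(-9.38))/3.78682=2.70714, w=(19.63146−(-9.38))/3.78682=7.66117
k=2: b·v=7.17×(-2.172)=-15.57324; √(2b)=3.78682; u=(-15.57324+36.739)/3.78682=5.58932, w=(-15.57324−36.739)/3.78682=-13.81430

0: u=1.76112 w=-12.89815
1: u=2.70714 w=7.66117
2: u=5.58932 w=-13.81430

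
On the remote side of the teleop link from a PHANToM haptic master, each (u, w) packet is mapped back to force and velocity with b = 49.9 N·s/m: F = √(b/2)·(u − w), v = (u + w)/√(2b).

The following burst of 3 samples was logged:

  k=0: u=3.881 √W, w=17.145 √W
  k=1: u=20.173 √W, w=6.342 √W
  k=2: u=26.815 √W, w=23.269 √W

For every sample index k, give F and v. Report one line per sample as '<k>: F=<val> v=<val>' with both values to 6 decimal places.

0: F=-66.253647 v=2.104706
1: F=69.085810 v=2.654155
2: F=17.712261 v=5.013416

k=0: u−w=-13.264000, u+w=21.026000; √(b/2)=4.994997, √(2b)=9.989995; F=4.994997×(-13.264)=-66.253647, v=21.026000/9.989995=2.104706
k=1: u−w=13.831000, u+w=26.515000; √(b/2)=4.994997, √(2b)=9.989995; F=4.994997×13.831=69.085810, v=26.515000/9.989995=2.654155
k=2: u−w=3.546000, u+w=50.084000; √(b/2)=4.994997, √(2b)=9.989995; F=4.994997×3.546=17.712261, v=50.084000/9.989995=5.013416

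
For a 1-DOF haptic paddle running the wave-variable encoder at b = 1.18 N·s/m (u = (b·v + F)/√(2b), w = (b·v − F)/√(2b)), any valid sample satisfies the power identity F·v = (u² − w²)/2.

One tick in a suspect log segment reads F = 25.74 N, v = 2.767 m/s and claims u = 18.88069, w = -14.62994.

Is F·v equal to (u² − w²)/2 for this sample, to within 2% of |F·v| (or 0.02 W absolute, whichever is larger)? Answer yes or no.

yes

F·v = 25.74×2.767 = 71.2226 W.
(u² − w²)/2 = (356.4805 − 214.0351)/2 = 71.2227 W.
|Δ| = 0.0001;  2% of max(1, |F·v|) = 1.4245.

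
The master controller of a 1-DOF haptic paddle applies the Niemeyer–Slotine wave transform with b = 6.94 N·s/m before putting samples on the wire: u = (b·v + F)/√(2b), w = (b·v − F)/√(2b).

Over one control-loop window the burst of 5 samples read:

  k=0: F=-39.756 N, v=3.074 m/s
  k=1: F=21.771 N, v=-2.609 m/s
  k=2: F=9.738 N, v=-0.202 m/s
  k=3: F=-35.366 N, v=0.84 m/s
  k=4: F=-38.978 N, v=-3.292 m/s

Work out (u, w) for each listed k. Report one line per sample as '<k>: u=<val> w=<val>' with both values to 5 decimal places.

k=0: b·v=6.94×3.074=21.33356; √(2b)=3.72559; u=(21.33356+(-39.756))/3.72559=-4.94484, w=(21.33356−(-39.756))/3.72559=16.39730
k=1: b·v=6.94×(-2.609)=-18.10646; √(2b)=3.72559; u=(-18.10646+21.771)/3.72559=0.98361, w=(-18.10646−21.771)/3.72559=-10.70367
k=2: b·v=6.94×(-0.202)=-1.40188; √(2b)=3.72559; u=(-1.40188+9.738)/3.72559=2.23753, w=(-1.40188−9.738)/3.72559=-2.99010
k=3: b·v=6.94×0.84=5.82960; √(2b)=3.72559; u=(5.82960+(-35.366))/3.72559=-7.92799, w=(5.82960−(-35.366))/3.72559=11.05748
k=4: b·v=6.94×(-3.292)=-22.84648; √(2b)=3.72559; u=(-22.84648+(-38.978))/3.72559=-16.59456, w=(-22.84648−(-38.978))/3.72559=4.32993

0: u=-4.94484 w=16.39730
1: u=0.98361 w=-10.70367
2: u=2.23753 w=-2.99010
3: u=-7.92799 w=11.05748
4: u=-16.59456 w=4.32993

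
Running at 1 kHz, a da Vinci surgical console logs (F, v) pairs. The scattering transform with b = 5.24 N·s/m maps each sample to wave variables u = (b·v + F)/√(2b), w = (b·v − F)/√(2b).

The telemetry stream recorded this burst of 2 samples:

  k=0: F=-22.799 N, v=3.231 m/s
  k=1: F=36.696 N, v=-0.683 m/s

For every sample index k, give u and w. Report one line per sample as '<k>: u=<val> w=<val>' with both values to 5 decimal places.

0: u=-1.81280 w=12.27247
1: u=10.22990 w=-12.44096

k=0: b·v=5.24×3.231=16.93044; √(2b)=3.23728; u=(16.93044+(-22.799))/3.23728=-1.81280, w=(16.93044−(-22.799))/3.23728=12.27247
k=1: b·v=5.24×(-0.683)=-3.57892; √(2b)=3.23728; u=(-3.57892+36.696)/3.23728=10.22990, w=(-3.57892−36.696)/3.23728=-12.44096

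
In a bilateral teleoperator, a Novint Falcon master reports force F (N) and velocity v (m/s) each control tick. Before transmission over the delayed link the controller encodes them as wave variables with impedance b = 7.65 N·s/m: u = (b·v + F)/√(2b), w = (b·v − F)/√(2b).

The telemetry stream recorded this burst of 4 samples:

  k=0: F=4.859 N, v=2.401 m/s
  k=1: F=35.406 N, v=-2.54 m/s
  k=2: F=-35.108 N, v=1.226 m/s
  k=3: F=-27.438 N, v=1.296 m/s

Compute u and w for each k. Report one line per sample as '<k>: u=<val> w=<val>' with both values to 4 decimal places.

0: u=5.9380 w=3.4536
1: u=4.0841 w=-14.0194
2: u=-6.5778 w=11.3733
3: u=-4.4800 w=9.5493

k=0: b·v=7.65×2.401=18.3676; √(2b)=3.9115; u=(18.3676+4.859)/3.9115=5.9380, w=(18.3676−4.859)/3.9115=3.4536
k=1: b·v=7.65×(-2.54)=-19.4310; √(2b)=3.9115; u=(-19.4310+35.406)/3.9115=4.0841, w=(-19.4310−35.406)/3.9115=-14.0194
k=2: b·v=7.65×1.226=9.3789; √(2b)=3.9115; u=(9.3789+(-35.108))/3.9115=-6.5778, w=(9.3789−(-35.108))/3.9115=11.3733
k=3: b·v=7.65×1.296=9.9144; √(2b)=3.9115; u=(9.9144+(-27.438))/3.9115=-4.4800, w=(9.9144−(-27.438))/3.9115=9.5493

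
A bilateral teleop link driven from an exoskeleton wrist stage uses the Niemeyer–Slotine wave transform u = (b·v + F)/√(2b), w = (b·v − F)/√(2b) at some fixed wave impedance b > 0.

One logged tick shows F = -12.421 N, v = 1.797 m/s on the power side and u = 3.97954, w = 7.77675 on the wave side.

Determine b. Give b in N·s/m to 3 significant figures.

b = 21.4 N·s/m

u + w = 11.7563;  u + w = √(2b)·v, so √(2b) = 11.7563/1.797 = 6.5422.
b = (√(2b))²/2 = 42.8001/2 = 21.4000.
(Check via u − w = 2F/√(2b): u − w = -3.7972, 2F/√(2b) = -3.7972.)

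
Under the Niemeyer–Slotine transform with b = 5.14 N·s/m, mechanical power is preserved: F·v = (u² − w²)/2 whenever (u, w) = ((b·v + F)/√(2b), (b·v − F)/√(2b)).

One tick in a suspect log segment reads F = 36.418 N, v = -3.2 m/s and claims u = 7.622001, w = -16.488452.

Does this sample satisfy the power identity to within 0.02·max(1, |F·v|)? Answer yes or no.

no

F·v = 36.418×(-3.2) = -116.537600 W.
(u² − w²)/2 = (58.094899 − 271.869049)/2 = -106.887075 W.
|Δ| = 9.650525;  2% of max(1, |F·v|) = 2.330752.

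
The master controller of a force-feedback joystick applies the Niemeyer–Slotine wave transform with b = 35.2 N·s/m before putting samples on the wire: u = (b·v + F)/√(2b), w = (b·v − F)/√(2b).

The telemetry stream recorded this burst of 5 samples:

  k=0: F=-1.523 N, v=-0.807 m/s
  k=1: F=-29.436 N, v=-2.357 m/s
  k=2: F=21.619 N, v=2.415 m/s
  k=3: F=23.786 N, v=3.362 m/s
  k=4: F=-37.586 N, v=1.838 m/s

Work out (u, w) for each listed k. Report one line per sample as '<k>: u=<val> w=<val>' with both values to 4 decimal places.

0: u=-3.5671 w=-3.2040
1: u=-13.3964 w=-6.3799
2: u=12.7081 w=7.5549
3: u=16.9393 w=11.2695
4: u=3.2312 w=12.1904

k=0: b·v=35.2×(-0.807)=-28.4064; √(2b)=8.3905; u=(-28.4064+(-1.523))/8.3905=-3.5671, w=(-28.4064−(-1.523))/8.3905=-3.2040
k=1: b·v=35.2×(-2.357)=-82.9664; √(2b)=8.3905; u=(-82.9664+(-29.436))/8.3905=-13.3964, w=(-82.9664−(-29.436))/8.3905=-6.3799
k=2: b·v=35.2×2.415=85.0080; √(2b)=8.3905; u=(85.0080+21.619)/8.3905=12.7081, w=(85.0080−21.619)/8.3905=7.5549
k=3: b·v=35.2×3.362=118.3424; √(2b)=8.3905; u=(118.3424+23.786)/8.3905=16.9393, w=(118.3424−23.786)/8.3905=11.2695
k=4: b·v=35.2×1.838=64.6976; √(2b)=8.3905; u=(64.6976+(-37.586))/8.3905=3.2312, w=(64.6976−(-37.586))/8.3905=12.1904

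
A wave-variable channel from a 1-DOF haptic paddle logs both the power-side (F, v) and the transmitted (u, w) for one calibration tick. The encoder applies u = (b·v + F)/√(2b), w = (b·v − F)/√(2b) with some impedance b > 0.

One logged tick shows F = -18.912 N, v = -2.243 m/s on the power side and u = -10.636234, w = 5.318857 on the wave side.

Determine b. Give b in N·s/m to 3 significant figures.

u + w = -5.317377;  u + w = √(2b)·v, so √(2b) = -5.317377/(-2.243) = 2.370654.
b = (√(2b))²/2 = 5.620001/2 = 2.810000.
(Check via u − w = 2F/√(2b): u − w = -15.955091, 2F/√(2b) = -15.955091.)

b = 2.81 N·s/m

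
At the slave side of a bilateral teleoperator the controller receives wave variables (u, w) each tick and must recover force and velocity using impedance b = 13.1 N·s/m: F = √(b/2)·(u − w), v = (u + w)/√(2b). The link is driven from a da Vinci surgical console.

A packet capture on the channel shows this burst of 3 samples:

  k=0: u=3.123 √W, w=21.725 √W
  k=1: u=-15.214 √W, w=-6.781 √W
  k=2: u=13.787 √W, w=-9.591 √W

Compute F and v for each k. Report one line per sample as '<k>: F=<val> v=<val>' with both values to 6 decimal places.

k=0: u−w=-18.602000, u+w=24.848000; √(b/2)=2.559297, √(2b)=5.118594; F=2.559297×(-18.602)=-47.608039, v=24.848000/5.118594=4.854459
k=1: u−w=-8.433000, u+w=-21.995000; √(b/2)=2.559297, √(2b)=5.118594; F=2.559297×(-8.433)=-21.582550, v=-21.995000/5.118594=-4.297079
k=2: u−w=23.378000, u+w=4.196000; √(b/2)=2.559297, √(2b)=5.118594; F=2.559297×23.378=59.831240, v=4.196000/5.118594=0.819756

0: F=-47.608039 v=4.854459
1: F=-21.582550 v=-4.297079
2: F=59.831240 v=0.819756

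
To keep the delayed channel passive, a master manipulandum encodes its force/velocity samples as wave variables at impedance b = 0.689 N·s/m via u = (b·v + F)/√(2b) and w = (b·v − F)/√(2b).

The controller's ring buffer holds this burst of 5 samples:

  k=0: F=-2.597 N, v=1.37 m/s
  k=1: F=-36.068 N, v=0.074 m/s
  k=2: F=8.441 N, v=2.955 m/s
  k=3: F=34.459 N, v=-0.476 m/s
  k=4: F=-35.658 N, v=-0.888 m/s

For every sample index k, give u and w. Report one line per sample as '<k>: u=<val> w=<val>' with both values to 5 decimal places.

k=0: b·v=0.689×1.37=0.94393; √(2b)=1.17388; u=(0.94393+(-2.597))/1.17388=-1.40821, w=(0.94393−(-2.597))/1.17388=3.01643
k=1: b·v=0.689×0.074=0.05099; √(2b)=1.17388; u=(0.05099+(-36.068))/1.17388=-30.68196, w=(0.05099−(-36.068))/1.17388=30.76883
k=2: b·v=0.689×2.955=2.03599; √(2b)=1.17388; u=(2.03599+8.441)/1.17388=8.92508, w=(2.03599−8.441)/1.17388=-5.45626
k=3: b·v=0.689×(-0.476)=-0.32796; √(2b)=1.17388; u=(-0.32796+34.459)/1.17388=29.07534, w=(-0.32796−34.459)/1.17388=-29.63411
k=4: b·v=0.689×(-0.888)=-0.61183; √(2b)=1.17388; u=(-0.61183+(-35.658))/1.17388=-30.89733, w=(-0.61183−(-35.658))/1.17388=29.85492

0: u=-1.40821 w=3.01643
1: u=-30.68196 w=30.76883
2: u=8.92508 w=-5.45626
3: u=29.07534 w=-29.63411
4: u=-30.89733 w=29.85492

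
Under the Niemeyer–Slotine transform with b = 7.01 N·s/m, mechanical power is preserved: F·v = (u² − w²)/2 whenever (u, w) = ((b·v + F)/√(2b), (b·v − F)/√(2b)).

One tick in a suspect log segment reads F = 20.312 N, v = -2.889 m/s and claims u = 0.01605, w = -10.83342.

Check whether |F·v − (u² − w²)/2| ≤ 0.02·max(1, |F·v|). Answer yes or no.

F·v = 20.312×(-2.889) = -58.6814 W.
(u² − w²)/2 = (0.0003 − 117.3630)/2 = -58.6814 W.
|Δ| = 0.0000;  2% of max(1, |F·v|) = 1.1736.

yes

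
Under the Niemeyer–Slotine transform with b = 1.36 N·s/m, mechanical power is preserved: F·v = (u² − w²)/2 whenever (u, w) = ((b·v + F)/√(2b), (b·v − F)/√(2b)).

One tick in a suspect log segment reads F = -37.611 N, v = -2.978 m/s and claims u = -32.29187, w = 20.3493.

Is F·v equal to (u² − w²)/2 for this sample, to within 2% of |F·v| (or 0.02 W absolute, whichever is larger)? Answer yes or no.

no

F·v = (-37.611)×(-2.978) = 112.00556 W.
(u² − w²)/2 = (1042.76487 − 414.09401)/2 = 314.33543 W.
|Δ| = 202.32987;  2% of max(1, |F·v|) = 2.24011.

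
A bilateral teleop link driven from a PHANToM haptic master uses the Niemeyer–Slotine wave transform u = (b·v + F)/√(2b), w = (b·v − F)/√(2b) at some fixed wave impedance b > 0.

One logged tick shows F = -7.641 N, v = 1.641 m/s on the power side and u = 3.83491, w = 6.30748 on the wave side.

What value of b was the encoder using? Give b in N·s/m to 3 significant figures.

b = 19.1 N·s/m

u + w = 10.14239;  u + w = √(2b)·v, so √(2b) = 10.14239/1.641 = 6.18062.
b = (√(2b))²/2 = 38.20001/2 = 19.10000.
(Check via u − w = 2F/√(2b): u − w = -2.47257, 2F/√(2b) = -2.47257.)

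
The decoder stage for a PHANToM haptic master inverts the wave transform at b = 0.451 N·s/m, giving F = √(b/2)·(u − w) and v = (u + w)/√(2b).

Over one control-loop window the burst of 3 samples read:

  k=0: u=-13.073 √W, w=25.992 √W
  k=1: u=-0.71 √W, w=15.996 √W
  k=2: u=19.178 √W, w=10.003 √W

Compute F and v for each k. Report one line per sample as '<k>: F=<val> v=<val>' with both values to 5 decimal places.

0: F=-18.55073 v=13.60272
1: F=-7.93315 v=16.09499
2: F=4.35692 v=30.72535

k=0: u−w=-39.06500, u+w=12.91900; √(b/2)=0.47487, √(2b)=0.94974; F=0.47487×(-39.065)=-18.55073, v=12.91900/0.94974=13.60272
k=1: u−w=-16.70600, u+w=15.28600; √(b/2)=0.47487, √(2b)=0.94974; F=0.47487×(-16.706)=-7.93315, v=15.28600/0.94974=16.09499
k=2: u−w=9.17500, u+w=29.18100; √(b/2)=0.47487, √(2b)=0.94974; F=0.47487×9.175=4.35692, v=29.18100/0.94974=30.72535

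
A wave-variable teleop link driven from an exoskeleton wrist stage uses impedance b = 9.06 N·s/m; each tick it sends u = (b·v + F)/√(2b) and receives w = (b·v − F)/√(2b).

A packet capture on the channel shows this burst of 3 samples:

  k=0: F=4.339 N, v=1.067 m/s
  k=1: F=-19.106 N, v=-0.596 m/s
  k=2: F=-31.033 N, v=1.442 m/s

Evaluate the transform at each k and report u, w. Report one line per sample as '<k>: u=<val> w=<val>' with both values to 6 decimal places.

0: u=3.290301 w=1.251661
1: u=-5.756905 w=3.219877
2: u=-4.221164 w=10.359411

k=0: b·v=9.06×1.067=9.667020; √(2b)=4.256759; u=(9.667020+4.339)/4.256759=3.290301, w=(9.667020−4.339)/4.256759=1.251661
k=1: b·v=9.06×(-0.596)=-5.399760; √(2b)=4.256759; u=(-5.399760+(-19.106))/4.256759=-5.756905, w=(-5.399760−(-19.106))/4.256759=3.219877
k=2: b·v=9.06×1.442=13.064520; √(2b)=4.256759; u=(13.064520+(-31.033))/4.256759=-4.221164, w=(13.064520−(-31.033))/4.256759=10.359411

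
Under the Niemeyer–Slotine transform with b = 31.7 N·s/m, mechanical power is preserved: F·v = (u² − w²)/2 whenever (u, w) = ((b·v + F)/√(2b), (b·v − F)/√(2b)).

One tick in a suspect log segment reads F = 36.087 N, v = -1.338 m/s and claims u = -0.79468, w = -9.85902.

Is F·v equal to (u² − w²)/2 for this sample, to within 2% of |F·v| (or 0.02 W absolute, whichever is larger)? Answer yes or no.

yes

F·v = 36.087×(-1.338) = -48.2844 W.
(u² − w²)/2 = (0.6315 − 97.2003)/2 = -48.2844 W.
|Δ| = 0.0000;  2% of max(1, |F·v|) = 0.9657.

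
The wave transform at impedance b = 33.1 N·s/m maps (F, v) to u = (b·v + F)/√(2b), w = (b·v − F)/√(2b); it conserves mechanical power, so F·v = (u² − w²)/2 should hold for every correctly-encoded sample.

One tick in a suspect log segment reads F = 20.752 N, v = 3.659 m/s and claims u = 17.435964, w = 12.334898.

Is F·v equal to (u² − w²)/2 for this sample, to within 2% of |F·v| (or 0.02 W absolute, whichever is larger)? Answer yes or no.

yes

F·v = 20.752×3.659 = 75.931568 W.
(u² − w²)/2 = (304.012841 − 152.149709)/2 = 75.931566 W.
|Δ| = 0.000002;  2% of max(1, |F·v|) = 1.518631.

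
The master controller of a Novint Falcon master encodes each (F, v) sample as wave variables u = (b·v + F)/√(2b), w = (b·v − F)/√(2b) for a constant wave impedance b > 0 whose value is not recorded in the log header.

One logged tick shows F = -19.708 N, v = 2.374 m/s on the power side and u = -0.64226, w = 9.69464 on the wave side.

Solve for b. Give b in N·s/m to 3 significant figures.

b = 7.27 N·s/m

u + w = 9.0524;  u + w = √(2b)·v, so √(2b) = 9.0524/2.374 = 3.8131.
b = (√(2b))²/2 = 14.5400/2 = 7.2700.
(Check via u − w = 2F/√(2b): u − w = -10.3369, 2F/√(2b) = -10.3369.)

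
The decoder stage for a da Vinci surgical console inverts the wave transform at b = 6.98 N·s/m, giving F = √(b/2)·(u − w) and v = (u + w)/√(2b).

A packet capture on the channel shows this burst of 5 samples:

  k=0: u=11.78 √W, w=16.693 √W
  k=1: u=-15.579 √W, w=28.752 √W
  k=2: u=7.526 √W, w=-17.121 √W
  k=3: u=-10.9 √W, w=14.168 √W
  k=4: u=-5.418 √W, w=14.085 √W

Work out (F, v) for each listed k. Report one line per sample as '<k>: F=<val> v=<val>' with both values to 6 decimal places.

k=0: u−w=-4.913000, u+w=28.473000; √(b/2)=1.868154, √(2b)=3.736308; F=1.868154×(-4.913)=-9.178241, v=28.473000/3.736308=7.620624
k=1: u−w=-44.331000, u+w=13.173000; √(b/2)=1.868154, √(2b)=3.736308; F=1.868154×(-44.331)=-82.817142, v=13.173000/3.736308=3.525673
k=2: u−w=24.647000, u+w=-9.595000; √(b/2)=1.868154, √(2b)=3.736308; F=1.868154×24.647=46.044396, v=-9.595000/3.736308=-2.568043
k=3: u−w=-25.068000, u+w=3.268000; √(b/2)=1.868154, √(2b)=3.736308; F=1.868154×(-25.068)=-46.830889, v=3.268000/3.736308=0.874660
k=4: u−w=-19.503000, u+w=8.667000; √(b/2)=1.868154, √(2b)=3.736308; F=1.868154×(-19.503)=-36.434611, v=8.667000/3.736308=2.319669

0: F=-9.178241 v=7.620624
1: F=-82.817142 v=3.525673
2: F=46.044396 v=-2.568043
3: F=-46.830889 v=0.874660
4: F=-36.434611 v=2.319669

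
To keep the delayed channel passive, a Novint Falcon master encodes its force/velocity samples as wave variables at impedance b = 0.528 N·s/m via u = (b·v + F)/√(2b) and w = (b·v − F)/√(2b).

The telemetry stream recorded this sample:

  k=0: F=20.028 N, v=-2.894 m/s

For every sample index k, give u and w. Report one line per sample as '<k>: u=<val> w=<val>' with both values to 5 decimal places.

k=0: b·v=0.528×(-2.894)=-1.52803; √(2b)=1.02762; u=(-1.52803+20.028)/1.02762=18.00276, w=(-1.52803−20.028)/1.02762=-20.97669

0: u=18.00276 w=-20.97669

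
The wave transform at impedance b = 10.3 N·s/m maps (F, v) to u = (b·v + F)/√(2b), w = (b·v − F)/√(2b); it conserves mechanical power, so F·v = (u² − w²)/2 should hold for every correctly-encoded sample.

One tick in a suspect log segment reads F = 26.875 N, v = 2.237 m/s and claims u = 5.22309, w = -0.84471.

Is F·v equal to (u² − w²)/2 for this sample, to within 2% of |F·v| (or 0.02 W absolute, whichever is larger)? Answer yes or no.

F·v = 26.875×2.237 = 60.1194 W.
(u² − w²)/2 = (27.2807 − 0.7135)/2 = 13.2836 W.
|Δ| = 46.8358;  2% of max(1, |F·v|) = 1.2024.

no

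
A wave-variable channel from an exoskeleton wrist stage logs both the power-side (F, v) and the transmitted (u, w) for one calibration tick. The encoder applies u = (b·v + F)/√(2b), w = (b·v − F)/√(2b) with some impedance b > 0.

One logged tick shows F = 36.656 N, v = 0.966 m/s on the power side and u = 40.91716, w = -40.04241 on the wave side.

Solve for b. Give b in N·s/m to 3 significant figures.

b = 0.41 N·s/m

u + w = 0.87475;  u + w = √(2b)·v, so √(2b) = 0.87475/0.966 = 0.90554.
b = (√(2b))²/2 = 0.82000/2 = 0.41000.
(Check via u − w = 2F/√(2b): u − w = 80.95957, 2F/√(2b) = 80.95958.)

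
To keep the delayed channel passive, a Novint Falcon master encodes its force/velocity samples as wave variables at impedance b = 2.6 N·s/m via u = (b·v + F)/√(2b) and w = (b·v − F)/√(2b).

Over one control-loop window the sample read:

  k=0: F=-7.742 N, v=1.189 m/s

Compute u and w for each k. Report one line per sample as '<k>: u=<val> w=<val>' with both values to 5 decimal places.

0: u=-2.03942 w=4.75076

k=0: b·v=2.6×1.189=3.09140; √(2b)=2.28035; u=(3.09140+(-7.742))/2.28035=-2.03942, w=(3.09140−(-7.742))/2.28035=4.75076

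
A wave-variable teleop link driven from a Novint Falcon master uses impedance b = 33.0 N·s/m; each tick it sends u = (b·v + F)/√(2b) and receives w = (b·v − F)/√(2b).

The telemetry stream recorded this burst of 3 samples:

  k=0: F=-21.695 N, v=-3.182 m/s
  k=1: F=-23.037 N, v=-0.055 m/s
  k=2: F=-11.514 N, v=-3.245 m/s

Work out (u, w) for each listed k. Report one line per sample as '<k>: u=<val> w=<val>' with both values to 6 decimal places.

0: u=-15.595815 w=-10.254875
1: u=-3.059070 w=2.612248
2: u=-14.598528 w=-11.763977

k=0: b·v=33.0×(-3.182)=-105.006000; √(2b)=8.124038; u=(-105.006000+(-21.695))/8.124038=-15.595815, w=(-105.006000−(-21.695))/8.124038=-10.254875
k=1: b·v=33.0×(-0.055)=-1.815000; √(2b)=8.124038; u=(-1.815000+(-23.037))/8.124038=-3.059070, w=(-1.815000−(-23.037))/8.124038=2.612248
k=2: b·v=33.0×(-3.245)=-107.085000; √(2b)=8.124038; u=(-107.085000+(-11.514))/8.124038=-14.598528, w=(-107.085000−(-11.514))/8.124038=-11.763977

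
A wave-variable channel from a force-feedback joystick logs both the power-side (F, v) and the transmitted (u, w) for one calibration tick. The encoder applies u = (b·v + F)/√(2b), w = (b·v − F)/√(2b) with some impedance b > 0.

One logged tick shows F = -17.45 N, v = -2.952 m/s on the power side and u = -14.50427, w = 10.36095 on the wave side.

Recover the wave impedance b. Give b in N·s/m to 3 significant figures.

u + w = -4.1433;  u + w = √(2b)·v, so √(2b) = -4.1433/(-2.952) = 1.4036.
b = (√(2b))²/2 = 1.9700/2 = 0.9850.
(Check via u − w = 2F/√(2b): u − w = -24.8652, 2F/√(2b) = -24.8653.)

b = 0.985 N·s/m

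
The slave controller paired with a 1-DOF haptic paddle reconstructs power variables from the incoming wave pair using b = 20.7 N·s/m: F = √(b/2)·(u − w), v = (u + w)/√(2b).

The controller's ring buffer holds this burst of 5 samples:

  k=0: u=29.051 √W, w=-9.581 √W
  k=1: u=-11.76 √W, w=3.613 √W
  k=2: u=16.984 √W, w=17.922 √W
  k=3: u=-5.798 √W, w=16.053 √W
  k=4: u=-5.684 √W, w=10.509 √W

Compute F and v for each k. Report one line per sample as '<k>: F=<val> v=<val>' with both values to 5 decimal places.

0: F=124.28461 v=3.02598
1: F=-49.45712 v=-1.26619
2: F=-3.01768 v=5.42500
3: F=-70.29776 v=1.59381
4: F=-52.09517 v=0.74989

k=0: u−w=38.63200, u+w=19.47000; √(b/2)=3.21714, √(2b)=6.43428; F=3.21714×38.632=124.28461, v=19.47000/6.43428=3.02598
k=1: u−w=-15.37300, u+w=-8.14700; √(b/2)=3.21714, √(2b)=6.43428; F=3.21714×(-15.373)=-49.45712, v=-8.14700/6.43428=-1.26619
k=2: u−w=-0.93800, u+w=34.90600; √(b/2)=3.21714, √(2b)=6.43428; F=3.21714×(-0.938)=-3.01768, v=34.90600/6.43428=5.42500
k=3: u−w=-21.85100, u+w=10.25500; √(b/2)=3.21714, √(2b)=6.43428; F=3.21714×(-21.851)=-70.29776, v=10.25500/6.43428=1.59381
k=4: u−w=-16.19300, u+w=4.82500; √(b/2)=3.21714, √(2b)=6.43428; F=3.21714×(-16.193)=-52.09517, v=4.82500/6.43428=0.74989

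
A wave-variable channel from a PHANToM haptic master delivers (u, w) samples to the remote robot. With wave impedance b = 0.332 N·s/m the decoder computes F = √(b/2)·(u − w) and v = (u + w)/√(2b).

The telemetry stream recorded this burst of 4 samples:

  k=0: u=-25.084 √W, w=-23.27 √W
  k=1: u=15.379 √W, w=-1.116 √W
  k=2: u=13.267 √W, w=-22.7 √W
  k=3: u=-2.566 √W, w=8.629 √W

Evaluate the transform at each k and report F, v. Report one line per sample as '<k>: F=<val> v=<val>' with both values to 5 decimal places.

k=0: u−w=-1.81400, u+w=-48.35400; √(b/2)=0.40743, √(2b)=0.81486; F=0.40743×(-1.814)=-0.73908, v=-48.35400/0.81486=-59.34011
k=1: u−w=16.49500, u+w=14.26300; √(b/2)=0.40743, √(2b)=0.81486; F=0.40743×16.495=6.72057, v=14.26300/0.81486=17.50358
k=2: u−w=35.96700, u+w=-9.43300; √(b/2)=0.40743, √(2b)=0.81486; F=0.40743×35.967=14.65407, v=-9.43300/0.81486=-11.57619
k=3: u−w=-11.19500, u+w=6.06300; √(b/2)=0.40743, √(2b)=0.81486; F=0.40743×(-11.195)=-4.56119, v=6.06300/0.81486=7.44052

0: F=-0.73908 v=-59.34011
1: F=6.72057 v=17.50358
2: F=14.65407 v=-11.57619
3: F=-4.56119 v=7.44052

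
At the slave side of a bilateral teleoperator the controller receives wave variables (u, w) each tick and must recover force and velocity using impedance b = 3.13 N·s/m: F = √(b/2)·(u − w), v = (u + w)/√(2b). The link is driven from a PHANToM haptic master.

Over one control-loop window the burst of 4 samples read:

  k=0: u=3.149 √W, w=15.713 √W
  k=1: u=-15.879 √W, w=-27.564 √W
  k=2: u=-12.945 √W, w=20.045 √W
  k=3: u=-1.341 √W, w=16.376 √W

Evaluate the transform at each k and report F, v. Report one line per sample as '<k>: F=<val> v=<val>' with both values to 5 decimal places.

0: F=-15.71756 v=7.53877
1: F=14.61793 v=-17.36331
2: F=-41.27048 v=2.83773
3: F=-22.16396 v=6.00919

k=0: u−w=-12.56400, u+w=18.86200; √(b/2)=1.25100, √(2b)=2.50200; F=1.25100×(-12.564)=-15.71756, v=18.86200/2.50200=7.53877
k=1: u−w=11.68500, u+w=-43.44300; √(b/2)=1.25100, √(2b)=2.50200; F=1.25100×11.685=14.61793, v=-43.44300/2.50200=-17.36331
k=2: u−w=-32.99000, u+w=7.10000; √(b/2)=1.25100, √(2b)=2.50200; F=1.25100×(-32.99)=-41.27048, v=7.10000/2.50200=2.83773
k=3: u−w=-17.71700, u+w=15.03500; √(b/2)=1.25100, √(2b)=2.50200; F=1.25100×(-17.717)=-22.16396, v=15.03500/2.50200=6.00919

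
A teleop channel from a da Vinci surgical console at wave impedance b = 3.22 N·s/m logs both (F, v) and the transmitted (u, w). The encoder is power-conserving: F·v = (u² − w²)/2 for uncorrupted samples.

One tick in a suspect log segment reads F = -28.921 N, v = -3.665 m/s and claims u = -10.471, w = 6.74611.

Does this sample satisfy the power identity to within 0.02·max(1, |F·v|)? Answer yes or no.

no

F·v = (-28.921)×(-3.665) = 105.9955 W.
(u² − w²)/2 = (109.6418 − 45.5100)/2 = 32.0659 W.
|Δ| = 73.9295;  2% of max(1, |F·v|) = 2.1199.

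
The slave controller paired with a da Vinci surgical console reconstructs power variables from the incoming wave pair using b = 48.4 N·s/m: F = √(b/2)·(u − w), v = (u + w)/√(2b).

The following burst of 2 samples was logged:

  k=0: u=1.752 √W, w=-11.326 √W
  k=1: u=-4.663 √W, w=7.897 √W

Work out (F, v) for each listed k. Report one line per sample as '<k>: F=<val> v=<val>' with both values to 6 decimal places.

0: F=64.335253 v=-0.973096
1: F=-61.787030 v=0.328702

k=0: u−w=13.078000, u+w=-9.574000; √(b/2)=4.919350, √(2b)=9.838699; F=4.919350×13.078=64.335253, v=-9.574000/9.838699=-0.973096
k=1: u−w=-12.560000, u+w=3.234000; √(b/2)=4.919350, √(2b)=9.838699; F=4.919350×(-12.56)=-61.787030, v=3.234000/9.838699=0.328702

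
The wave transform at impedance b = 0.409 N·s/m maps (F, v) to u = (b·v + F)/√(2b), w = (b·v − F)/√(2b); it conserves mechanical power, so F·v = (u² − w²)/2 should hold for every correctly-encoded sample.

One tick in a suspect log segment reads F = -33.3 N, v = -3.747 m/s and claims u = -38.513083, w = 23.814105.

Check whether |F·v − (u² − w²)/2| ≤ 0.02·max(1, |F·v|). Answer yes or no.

no

F·v = (-33.3)×(-3.747) = 124.775100 W.
(u² − w²)/2 = (1483.257562 − 567.111597)/2 = 458.072983 W.
|Δ| = 333.297883;  2% of max(1, |F·v|) = 2.495502.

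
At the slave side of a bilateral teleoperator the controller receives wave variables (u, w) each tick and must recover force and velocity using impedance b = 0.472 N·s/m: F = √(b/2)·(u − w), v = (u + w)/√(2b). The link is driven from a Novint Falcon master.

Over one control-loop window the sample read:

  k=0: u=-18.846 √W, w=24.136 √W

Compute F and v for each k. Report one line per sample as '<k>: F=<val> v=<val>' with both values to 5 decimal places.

0: F=-20.88058 v=5.44465

k=0: u−w=-42.98200, u+w=5.29000; √(b/2)=0.48580, √(2b)=0.97160; F=0.48580×(-42.982)=-20.88058, v=5.29000/0.97160=5.44465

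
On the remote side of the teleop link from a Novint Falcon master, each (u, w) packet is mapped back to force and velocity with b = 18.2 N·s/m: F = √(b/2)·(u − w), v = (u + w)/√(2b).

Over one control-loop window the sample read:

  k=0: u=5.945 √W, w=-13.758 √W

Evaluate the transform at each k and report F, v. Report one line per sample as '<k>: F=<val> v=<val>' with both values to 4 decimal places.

0: F=59.4365 v=-1.2950

k=0: u−w=19.7030, u+w=-7.8130; √(b/2)=3.0166, √(2b)=6.0332; F=3.0166×19.703=59.4365, v=-7.8130/6.0332=-1.2950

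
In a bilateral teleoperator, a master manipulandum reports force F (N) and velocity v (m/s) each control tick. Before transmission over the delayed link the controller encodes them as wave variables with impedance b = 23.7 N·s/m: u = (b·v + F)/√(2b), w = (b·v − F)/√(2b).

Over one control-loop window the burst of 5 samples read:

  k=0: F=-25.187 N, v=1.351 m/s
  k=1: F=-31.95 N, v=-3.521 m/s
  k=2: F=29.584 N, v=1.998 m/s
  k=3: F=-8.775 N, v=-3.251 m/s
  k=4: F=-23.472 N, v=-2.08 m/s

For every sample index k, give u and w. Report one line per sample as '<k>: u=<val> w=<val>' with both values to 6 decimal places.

0: u=0.992292 w=8.309026
1: u=-16.761311 w=-7.479949
2: u=11.174904 w=2.580858
3: u=-12.465740 w=-9.916634
4: u=-10.569423 w=-3.750890

k=0: b·v=23.7×1.351=32.018700; √(2b)=6.884766; u=(32.018700+(-25.187))/6.884766=0.992292, w=(32.018700−(-25.187))/6.884766=8.309026
k=1: b·v=23.7×(-3.521)=-83.447700; √(2b)=6.884766; u=(-83.447700+(-31.95))/6.884766=-16.761311, w=(-83.447700−(-31.95))/6.884766=-7.479949
k=2: b·v=23.7×1.998=47.352600; √(2b)=6.884766; u=(47.352600+29.584)/6.884766=11.174904, w=(47.352600−29.584)/6.884766=2.580858
k=3: b·v=23.7×(-3.251)=-77.048700; √(2b)=6.884766; u=(-77.048700+(-8.775))/6.884766=-12.465740, w=(-77.048700−(-8.775))/6.884766=-9.916634
k=4: b·v=23.7×(-2.08)=-49.296000; √(2b)=6.884766; u=(-49.296000+(-23.472))/6.884766=-10.569423, w=(-49.296000−(-23.472))/6.884766=-3.750890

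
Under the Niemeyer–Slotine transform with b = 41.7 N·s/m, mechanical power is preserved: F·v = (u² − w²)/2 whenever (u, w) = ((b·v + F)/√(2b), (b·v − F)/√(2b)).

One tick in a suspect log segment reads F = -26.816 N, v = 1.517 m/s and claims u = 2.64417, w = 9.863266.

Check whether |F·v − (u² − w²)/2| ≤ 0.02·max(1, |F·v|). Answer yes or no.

no

F·v = (-26.816)×1.517 = -40.679872 W.
(u² − w²)/2 = (6.991635 − 97.284016)/2 = -45.146191 W.
|Δ| = 4.466319;  2% of max(1, |F·v|) = 0.813597.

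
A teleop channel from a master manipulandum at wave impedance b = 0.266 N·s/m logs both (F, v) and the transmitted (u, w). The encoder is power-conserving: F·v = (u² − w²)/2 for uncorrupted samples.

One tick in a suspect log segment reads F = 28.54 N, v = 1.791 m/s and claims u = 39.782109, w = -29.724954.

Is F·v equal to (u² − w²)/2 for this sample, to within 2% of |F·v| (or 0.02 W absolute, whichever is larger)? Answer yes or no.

F·v = 28.54×1.791 = 51.115140 W.
(u² − w²)/2 = (1582.616196 − 883.572890)/2 = 349.521653 W.
|Δ| = 298.406513;  2% of max(1, |F·v|) = 1.022303.

no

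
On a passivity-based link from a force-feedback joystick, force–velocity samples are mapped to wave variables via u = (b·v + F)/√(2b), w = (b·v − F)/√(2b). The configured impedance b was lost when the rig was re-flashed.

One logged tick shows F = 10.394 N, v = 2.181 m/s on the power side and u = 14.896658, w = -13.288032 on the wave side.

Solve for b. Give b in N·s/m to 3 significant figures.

b = 0.272 N·s/m

u + w = 1.608626;  u + w = √(2b)·v, so √(2b) = 1.608626/2.181 = 0.737564.
b = (√(2b))²/2 = 0.544000/2 = 0.272000.
(Check via u − w = 2F/√(2b): u − w = 28.184690, 2F/√(2b) = 28.184692.)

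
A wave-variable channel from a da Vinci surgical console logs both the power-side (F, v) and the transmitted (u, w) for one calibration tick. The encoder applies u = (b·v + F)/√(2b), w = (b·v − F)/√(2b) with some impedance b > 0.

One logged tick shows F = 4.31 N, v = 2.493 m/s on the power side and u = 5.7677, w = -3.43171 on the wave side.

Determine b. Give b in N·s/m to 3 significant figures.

u + w = 2.3360;  u + w = √(2b)·v, so √(2b) = 2.3360/2.493 = 0.9370.
b = (√(2b))²/2 = 0.8780/2 = 0.4390.
(Check via u − w = 2F/√(2b): u − w = 9.1994, 2F/√(2b) = 9.1994.)

b = 0.439 N·s/m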